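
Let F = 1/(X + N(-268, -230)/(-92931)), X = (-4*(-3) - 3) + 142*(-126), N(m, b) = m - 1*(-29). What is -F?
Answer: 92931/1661884834 ≈ 5.5919e-5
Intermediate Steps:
N(m, b) = 29 + m (N(m, b) = m + 29 = 29 + m)
X = -17883 (X = (12 - 3) - 17892 = 9 - 17892 = -17883)
F = -92931/1661884834 (F = 1/(-17883 + (29 - 268)/(-92931)) = 1/(-17883 - 239*(-1/92931)) = 1/(-17883 + 239/92931) = 1/(-1661884834/92931) = -92931/1661884834 ≈ -5.5919e-5)
-F = -1*(-92931/1661884834) = 92931/1661884834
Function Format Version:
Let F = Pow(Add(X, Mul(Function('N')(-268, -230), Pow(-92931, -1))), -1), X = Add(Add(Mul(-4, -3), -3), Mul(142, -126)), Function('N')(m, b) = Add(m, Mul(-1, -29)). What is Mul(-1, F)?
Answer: Rational(92931, 1661884834) ≈ 5.5919e-5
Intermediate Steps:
Function('N')(m, b) = Add(29, m) (Function('N')(m, b) = Add(m, 29) = Add(29, m))
X = -17883 (X = Add(Add(12, -3), -17892) = Add(9, -17892) = -17883)
F = Rational(-92931, 1661884834) (F = Pow(Add(-17883, Mul(Add(29, -268), Pow(-92931, -1))), -1) = Pow(Add(-17883, Mul(-239, Rational(-1, 92931))), -1) = Pow(Add(-17883, Rational(239, 92931)), -1) = Pow(Rational(-1661884834, 92931), -1) = Rational(-92931, 1661884834) ≈ -5.5919e-5)
Mul(-1, F) = Mul(-1, Rational(-92931, 1661884834)) = Rational(92931, 1661884834)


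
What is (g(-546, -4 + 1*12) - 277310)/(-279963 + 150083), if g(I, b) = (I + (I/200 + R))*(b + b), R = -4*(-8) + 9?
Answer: 3567921/1623500 ≈ 2.1977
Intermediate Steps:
R = 41 (R = 32 + 9 = 41)
g(I, b) = 2*b*(41 + 201*I/200) (g(I, b) = (I + (I/200 + 41))*(b + b) = (I + (I*(1/200) + 41))*(2*b) = (I + (I/200 + 41))*(2*b) = (I + (41 + I/200))*(2*b) = (41 + 201*I/200)*(2*b) = 2*b*(41 + 201*I/200))
(g(-546, -4 + 1*12) - 277310)/(-279963 + 150083) = ((-4 + 1*12)*(8200 + 201*(-546))/100 - 277310)/(-279963 + 150083) = ((-4 + 12)*(8200 - 109746)/100 - 277310)/(-129880) = ((1/100)*8*(-101546) - 277310)*(-1/129880) = (-203092/25 - 277310)*(-1/129880) = -7135842/25*(-1/129880) = 3567921/1623500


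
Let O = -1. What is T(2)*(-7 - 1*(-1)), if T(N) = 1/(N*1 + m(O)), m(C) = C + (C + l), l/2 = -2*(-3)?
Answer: -½ ≈ -0.50000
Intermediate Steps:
l = 12 (l = 2*(-2*(-3)) = 2*6 = 12)
m(C) = 12 + 2*C (m(C) = C + (C + 12) = C + (12 + C) = 12 + 2*C)
T(N) = 1/(10 + N) (T(N) = 1/(N*1 + (12 + 2*(-1))) = 1/(N + (12 - 2)) = 1/(N + 10) = 1/(10 + N))
T(2)*(-7 - 1*(-1)) = (-7 - 1*(-1))/(10 + 2) = (-7 + 1)/12 = (1/12)*(-6) = -½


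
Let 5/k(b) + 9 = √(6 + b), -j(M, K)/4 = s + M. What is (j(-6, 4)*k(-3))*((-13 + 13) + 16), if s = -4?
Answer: -4800/13 - 1600*√3/39 ≈ -440.29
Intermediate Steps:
j(M, K) = 16 - 4*M (j(M, K) = -4*(-4 + M) = 16 - 4*M)
k(b) = 5/(-9 + √(6 + b))
(j(-6, 4)*k(-3))*((-13 + 13) + 16) = ((16 - 4*(-6))*(5/(-9 + √(6 - 3))))*((-13 + 13) + 16) = ((16 + 24)*(5/(-9 + √3)))*(0 + 16) = (40*(5/(-9 + √3)))*16 = (200/(-9 + √3))*16 = 3200/(-9 + √3)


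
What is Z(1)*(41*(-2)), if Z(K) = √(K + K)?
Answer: -82*√2 ≈ -115.97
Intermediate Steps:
Z(K) = √2*√K (Z(K) = √(2*K) = √2*√K)
Z(1)*(41*(-2)) = (√2*√1)*(41*(-2)) = (√2*1)*(-82) = √2*(-82) = -82*√2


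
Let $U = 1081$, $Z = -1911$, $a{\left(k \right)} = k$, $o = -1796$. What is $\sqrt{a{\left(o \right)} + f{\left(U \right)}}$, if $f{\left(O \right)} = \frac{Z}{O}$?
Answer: $\frac{i \sqrt{2100801347}}{1081} \approx 42.4 i$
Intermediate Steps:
$f{\left(O \right)} = - \frac{1911}{O}$
$\sqrt{a{\left(o \right)} + f{\left(U \right)}} = \sqrt{-1796 - \frac{1911}{1081}} = \sqrt{- \frac{1943387}{1081}} = \frac{i \sqrt{2100801347}}{1081}$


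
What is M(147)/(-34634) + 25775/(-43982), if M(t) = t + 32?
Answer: -225141032/380818147 ≈ -0.59120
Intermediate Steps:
M(t) = 32 + t
M(147)/(-34634) + 25775/(-43982) = (32 + 147)/(-34634) + 25775/(-43982) = 179*(-1/34634) + 25775*(-1/43982) = -179/34634 - 25775/43982 = -225141032/380818147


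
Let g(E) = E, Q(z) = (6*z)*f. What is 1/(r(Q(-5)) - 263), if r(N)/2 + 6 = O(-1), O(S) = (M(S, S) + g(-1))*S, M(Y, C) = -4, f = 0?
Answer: -1/265 ≈ -0.0037736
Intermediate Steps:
Q(z) = 0 (Q(z) = (6*z)*0 = 0)
O(S) = -5*S (O(S) = (-4 - 1)*S = -5*S)
r(N) = -2 (r(N) = -12 + 2*(-5*(-1)) = -12 + 2*5 = -12 + 10 = -2)
1/(r(Q(-5)) - 263) = 1/(-2 - 263) = 1/(-265) = -1/265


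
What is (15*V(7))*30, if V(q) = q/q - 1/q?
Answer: 2700/7 ≈ 385.71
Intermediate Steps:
V(q) = 1 - 1/q
(15*V(7))*30 = (15*((-1 + 7)/7))*30 = (15*((1/7)*6))*30 = (15*(6/7))*30 = (90/7)*30 = 2700/7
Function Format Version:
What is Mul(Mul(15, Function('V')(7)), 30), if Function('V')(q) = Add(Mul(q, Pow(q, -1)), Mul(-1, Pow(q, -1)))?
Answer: Rational(2700, 7) ≈ 385.71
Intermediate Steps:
Function('V')(q) = Add(1, Mul(-1, Pow(q, -1)))
Mul(Mul(15, Function('V')(7)), 30) = Mul(Mul(15, Mul(Pow(7, -1), Add(-1, 7))), 30) = Mul(Mul(15, Mul(Rational(1, 7), 6)), 30) = Mul(Mul(15, Rational(6, 7)), 30) = Mul(Rational(90, 7), 30) = Rational(2700, 7)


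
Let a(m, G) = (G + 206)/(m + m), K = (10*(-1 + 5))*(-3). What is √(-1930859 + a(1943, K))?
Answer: I*√7289473425342/1943 ≈ 1389.6*I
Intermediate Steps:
K = -120 (K = (10*4)*(-3) = 40*(-3) = -120)
a(m, G) = (206 + G)/(2*m) (a(m, G) = (206 + G)/((2*m)) = (206 + G)*(1/(2*m)) = (206 + G)/(2*m))
√(-1930859 + a(1943, K)) = √(-1930859 + (½)*(206 - 120)/1943) = √(-1930859 + (½)*(1/1943)*86) = √(-1930859 + 43/1943) = √(-3751658994/1943) = I*√7289473425342/1943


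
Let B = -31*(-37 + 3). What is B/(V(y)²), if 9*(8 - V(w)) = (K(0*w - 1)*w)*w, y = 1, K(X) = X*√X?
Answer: 85374/(72 + I)² ≈ 16.459 - 0.45729*I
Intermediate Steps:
K(X) = X^(3/2)
V(w) = 8 + I*w²/9 (V(w) = 8 - (0*w - 1)^(3/2)*w*w/9 = 8 - (0 - 1)^(3/2)*w*w/9 = 8 - (-1)^(3/2)*w*w/9 = 8 - (-I)*w*w/9 = 8 - (-I*w)*w/9 = 8 - (-1)*I*w²/9 = 8 + I*w²/9)
B = 1054 (B = -31*(-34) = 1054)
B/(V(y)²) = 1054/((8 + (⅑)*I*1²)²) = 1054/((8 + (⅑)*I*1)²) = 1054/((8 + I/9)²) = 1054/(8 + I/9)²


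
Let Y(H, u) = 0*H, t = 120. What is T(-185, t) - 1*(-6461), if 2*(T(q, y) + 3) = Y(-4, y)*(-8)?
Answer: 6458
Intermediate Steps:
Y(H, u) = 0
T(q, y) = -3 (T(q, y) = -3 + (0*(-8))/2 = -3 + (½)*0 = -3 + 0 = -3)
T(-185, t) - 1*(-6461) = -3 - 1*(-6461) = -3 + 6461 = 6458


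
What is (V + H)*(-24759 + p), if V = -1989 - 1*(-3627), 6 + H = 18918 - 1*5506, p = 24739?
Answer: -300880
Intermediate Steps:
H = 13406 (H = -6 + (18918 - 1*5506) = -6 + (18918 - 5506) = -6 + 13412 = 13406)
V = 1638 (V = -1989 + 3627 = 1638)
(V + H)*(-24759 + p) = (1638 + 13406)*(-24759 + 24739) = 15044*(-20) = -300880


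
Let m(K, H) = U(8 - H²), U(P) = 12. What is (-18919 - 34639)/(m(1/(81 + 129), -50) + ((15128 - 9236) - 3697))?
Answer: -53558/2207 ≈ -24.267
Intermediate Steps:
m(K, H) = 12
(-18919 - 34639)/(m(1/(81 + 129), -50) + ((15128 - 9236) - 3697)) = (-18919 - 34639)/(12 + ((15128 - 9236) - 3697)) = -53558/(12 + (5892 - 3697)) = -53558/(12 + 2195) = -53558/2207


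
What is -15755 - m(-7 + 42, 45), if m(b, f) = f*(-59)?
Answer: -13100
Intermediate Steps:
m(b, f) = -59*f
-15755 - m(-7 + 42, 45) = -15755 - (-59)*45 = -15755 - 1*(-2655) = -15755 + 2655 = -13100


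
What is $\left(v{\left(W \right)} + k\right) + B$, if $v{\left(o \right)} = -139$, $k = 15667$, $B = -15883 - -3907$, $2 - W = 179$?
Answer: $3552$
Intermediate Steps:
$W = -177$ ($W = 2 - 179 = -177$)
$B = -11976$ ($B = -15883 + 3907 = -11976$)
$\left(v{\left(W \right)} + k\right) + B = \left(-139 + 15667\right) - 11976 = 15528 - 11976 = 3552$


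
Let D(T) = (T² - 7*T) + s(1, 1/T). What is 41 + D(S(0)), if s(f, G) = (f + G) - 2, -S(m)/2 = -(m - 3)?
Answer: 707/6 ≈ 117.83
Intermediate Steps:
S(m) = -6 + 2*m (S(m) = -(-2)*(m - 3) = -(-2)*(-3 + m) = -2*(3 - m) = -6 + 2*m)
s(f, G) = -2 + G + f (s(f, G) = (G + f) - 2 = -2 + G + f)
D(T) = -1 + 1/T + T² - 7*T (D(T) = (T² - 7*T) + (-2 + 1/T + 1) = (T² - 7*T) + (-1 + 1/T) = -1 + 1/T + T² - 7*T)
41 + D(S(0)) = 41 + (-1 + 1/(-6 + 2*0) + (-6 + 2*0)² - 7*(-6 + 2*0)) = 41 + (-1 + 1/(-6 + 0) + (-6 + 0)² - 7*(-6 + 0)) = 41 + (-1 + 1/(-6) + (-6)² - 7*(-6)) = 41 + (-1 - ⅙ + 36 + 42) = 41 + 461/6 = 707/6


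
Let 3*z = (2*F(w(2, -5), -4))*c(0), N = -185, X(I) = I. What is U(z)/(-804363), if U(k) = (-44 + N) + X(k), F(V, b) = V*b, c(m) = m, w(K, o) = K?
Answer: 229/804363 ≈ 0.00028470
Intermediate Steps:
z = 0 (z = ((2*(2*(-4)))*0)/3 = ((2*(-8))*0)/3 = (-16*0)/3 = (⅓)*0 = 0)
U(k) = -229 + k (U(k) = (-44 - 185) + k = -229 + k)
U(z)/(-804363) = (-229 + 0)/(-804363) = -229*(-1/804363) = 229/804363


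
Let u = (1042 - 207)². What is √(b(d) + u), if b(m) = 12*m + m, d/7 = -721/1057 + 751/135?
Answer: √32212797748665/6795 ≈ 835.27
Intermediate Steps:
u = 697225 (u = 835² = 697225)
d = 696472/20385 (d = 7*(-721/1057 + 751/135) = 7*(-721*1/1057 + 751*(1/135)) = 7*(-103/151 + 751/135) = 7*(99496/20385) = 696472/20385 ≈ 34.166)
b(m) = 13*m
√(b(d) + u) = √(13*(696472/20385) + 697225) = √(9054136/20385 + 697225) = √(14221985761/20385) = √32212797748665/6795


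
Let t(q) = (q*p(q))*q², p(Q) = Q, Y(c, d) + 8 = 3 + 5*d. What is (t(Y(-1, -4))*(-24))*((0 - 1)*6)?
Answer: 56250000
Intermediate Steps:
Y(c, d) = -5 + 5*d (Y(c, d) = -8 + (3 + 5*d) = -5 + 5*d)
t(q) = q⁴ (t(q) = (q*q)*q² = q²*q² = q⁴)
(t(Y(-1, -4))*(-24))*((0 - 1)*6) = ((-5 + 5*(-4))⁴*(-24))*((0 - 1)*6) = ((-5 - 20)⁴*(-24))*(-1*6) = ((-25)⁴*(-24))*(-6) = (390625*(-24))*(-6) = -9375000*(-6) = 56250000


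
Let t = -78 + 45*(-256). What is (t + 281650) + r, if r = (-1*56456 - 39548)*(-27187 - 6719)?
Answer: 3255381676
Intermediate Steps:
t = -11598 (t = -78 - 11520 = -11598)
r = 3255111624 (r = (-56456 - 39548)*(-33906) = -96004*(-33906) = 3255111624)
(t + 281650) + r = (-11598 + 281650) + 3255111624 = 270052 + 3255111624 = 3255381676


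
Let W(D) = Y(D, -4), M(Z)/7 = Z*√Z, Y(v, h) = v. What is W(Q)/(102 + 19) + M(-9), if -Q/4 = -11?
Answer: 4/11 - 189*I ≈ 0.36364 - 189.0*I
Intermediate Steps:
Q = 44 (Q = -4*(-11) = 44)
M(Z) = 7*Z^(3/2) (M(Z) = 7*(Z*√Z) = 7*Z^(3/2))
W(D) = D
W(Q)/(102 + 19) + M(-9) = 44/(102 + 19) + 7*(-9)^(3/2) = 44/121 + 7*(-27*I) = 44*(1/121) - 189*I = 4/11 - 189*I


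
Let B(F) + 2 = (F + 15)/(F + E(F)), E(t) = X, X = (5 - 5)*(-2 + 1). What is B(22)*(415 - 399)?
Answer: -56/11 ≈ -5.0909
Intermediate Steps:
X = 0 (X = 0*(-1) = 0)
E(t) = 0
B(F) = -2 + (15 + F)/F (B(F) = -2 + (F + 15)/(F + 0) = -2 + (15 + F)/F)
B(22)*(415 - 399) = ((15 - 1*22)/22)*(415 - 399) = ((15 - 22)/22)*16 = ((1/22)*(-7))*16 = -7/22*16 = -56/11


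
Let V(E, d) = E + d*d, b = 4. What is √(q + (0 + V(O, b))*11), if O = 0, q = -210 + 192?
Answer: √158 ≈ 12.570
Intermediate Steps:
q = -18
V(E, d) = E + d²
√(q + (0 + V(O, b))*11) = √(-18 + (0 + (0 + 4²))*11) = √(-18 + (0 + (0 + 16))*11) = √(-18 + (0 + 16)*11) = √(-18 + 16*11) = √(-18 + 176) = √158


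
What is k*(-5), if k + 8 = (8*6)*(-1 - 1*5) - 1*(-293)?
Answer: 15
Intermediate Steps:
k = -3 (k = -8 + ((8*6)*(-1 - 1*5) - 1*(-293)) = -8 + (48*(-1 - 5) + 293) = -8 + (48*(-6) + 293) = -8 + (-288 + 293) = -8 + 5 = -3)
k*(-5) = -3*(-5) = 15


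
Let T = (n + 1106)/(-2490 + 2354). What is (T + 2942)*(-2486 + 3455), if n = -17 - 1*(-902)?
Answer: 22692897/8 ≈ 2.8366e+6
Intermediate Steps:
n = 885 (n = -17 + 902 = 885)
T = -1991/136 (T = (885 + 1106)/(-2490 + 2354) = 1991/(-136) = 1991*(-1/136) = -1991/136 ≈ -14.640)
(T + 2942)*(-2486 + 3455) = (-1991/136 + 2942)*(-2486 + 3455) = (398121/136)*969 = 22692897/8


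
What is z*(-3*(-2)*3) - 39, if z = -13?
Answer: -273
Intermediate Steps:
z*(-3*(-2)*3) - 39 = -13*(-3*(-2))*3 - 39 = -78*3 - 39 = -13*18 - 39 = -234 - 39 = -273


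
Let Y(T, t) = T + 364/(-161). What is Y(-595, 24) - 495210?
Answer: -11403567/23 ≈ -4.9581e+5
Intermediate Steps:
Y(T, t) = -52/23 + T (Y(T, t) = T + 364*(-1/161) = T - 52/23 = -52/23 + T)
Y(-595, 24) - 495210 = (-52/23 - 595) - 495210 = -13737/23 - 495210 = -11403567/23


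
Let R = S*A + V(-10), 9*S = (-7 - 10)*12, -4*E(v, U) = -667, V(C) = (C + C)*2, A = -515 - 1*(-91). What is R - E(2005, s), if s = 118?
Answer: 112847/12 ≈ 9403.9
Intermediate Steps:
A = -424 (A = -515 + 91 = -424)
V(C) = 4*C (V(C) = (2*C)*2 = 4*C)
E(v, U) = 667/4 (E(v, U) = -1/4*(-667) = 667/4)
S = -68/3 (S = ((-7 - 10)*12)/9 = (-17*12)/9 = (1/9)*(-204) = -68/3 ≈ -22.667)
R = 28712/3 (R = -68/3*(-424) + 4*(-10) = 28832/3 - 40 = 28712/3 ≈ 9570.7)
R - E(2005, s) = 28712/3 - 1*667/4 = 28712/3 - 667/4 = 112847/12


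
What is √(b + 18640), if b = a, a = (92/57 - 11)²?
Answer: √60847585/57 ≈ 136.85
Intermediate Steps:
a = 286225/3249 (a = (92*(1/57) - 11)² = (92/57 - 11)² = (-535/57)² = 286225/3249 ≈ 88.096)
b = 286225/3249 ≈ 88.096
√(b + 18640) = √(286225/3249 + 18640) = √(60847585/3249) = √60847585/57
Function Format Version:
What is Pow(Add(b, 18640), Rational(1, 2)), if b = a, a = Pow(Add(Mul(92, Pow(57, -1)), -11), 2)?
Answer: Mul(Rational(1, 57), Pow(60847585, Rational(1, 2))) ≈ 136.85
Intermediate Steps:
a = Rational(286225, 3249) (a = Pow(Add(Mul(92, Rational(1, 57)), -11), 2) = Pow(Add(Rational(92, 57), -11), 2) = Pow(Rational(-535, 57), 2) = Rational(286225, 3249) ≈ 88.096)
b = Rational(286225, 3249) ≈ 88.096
Pow(Add(b, 18640), Rational(1, 2)) = Pow(Add(Rational(286225, 3249), 18640), Rational(1, 2)) = Pow(Rational(60847585, 3249), Rational(1, 2)) = Mul(Rational(1, 57), Pow(60847585, Rational(1, 2)))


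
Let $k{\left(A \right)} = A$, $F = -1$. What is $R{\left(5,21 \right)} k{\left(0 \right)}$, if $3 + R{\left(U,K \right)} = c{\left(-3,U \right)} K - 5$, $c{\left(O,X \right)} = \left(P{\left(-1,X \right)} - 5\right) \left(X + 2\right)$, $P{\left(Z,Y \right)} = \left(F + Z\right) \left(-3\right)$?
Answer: $0$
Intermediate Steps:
$P{\left(Z,Y \right)} = 3 - 3 Z$ ($P{\left(Z,Y \right)} = \left(-1 + Z\right) \left(-3\right) = 3 - 3 Z$)
$c{\left(O,X \right)} = 2 + X$ ($c{\left(O,X \right)} = \left(\left(3 - -3\right) - 5\right) \left(X + 2\right) = \left(\left(3 + 3\right) - 5\right) \left(2 + X\right) = \left(6 - 5\right) \left(2 + X\right) = 1 \left(2 + X\right) = 2 + X$)
$R{\left(U,K \right)} = -8 + K \left(2 + U\right)$ ($R{\left(U,K \right)} = -3 + \left(\left(2 + U\right) K - 5\right) = -3 + \left(K \left(2 + U\right) - 5\right) = -3 + \left(-5 + K \left(2 + U\right)\right) = -8 + K \left(2 + U\right)$)
$R{\left(5,21 \right)} k{\left(0 \right)} = \left(-8 + 21 \left(2 + 5\right)\right) 0 = \left(-8 + 21 \cdot 7\right) 0 = \left(-8 + 147\right) 0 = 139 \cdot 0 = 0$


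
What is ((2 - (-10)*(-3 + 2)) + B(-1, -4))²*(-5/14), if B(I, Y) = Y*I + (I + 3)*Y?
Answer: -360/7 ≈ -51.429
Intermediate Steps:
B(I, Y) = I*Y + Y*(3 + I) (B(I, Y) = I*Y + (3 + I)*Y = I*Y + Y*(3 + I))
((2 - (-10)*(-3 + 2)) + B(-1, -4))²*(-5/14) = ((2 - (-10)*(-3 + 2)) - 4*(3 + 2*(-1)))²*(-5/14) = ((2 - (-10)*(-1)) - 4*(3 - 2))²*(-5*1/14) = ((2 - 2*5) - 4*1)²*(-5/14) = ((2 - 10) - 4)²*(-5/14) = (-8 - 4)²*(-5/14) = (-12)²*(-5/14) = 144*(-5/14) = -360/7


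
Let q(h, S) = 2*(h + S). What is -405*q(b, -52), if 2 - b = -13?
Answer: 29970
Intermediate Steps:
b = 15 (b = 2 - 1*(-13) = 2 + 13 = 15)
q(h, S) = 2*S + 2*h (q(h, S) = 2*(S + h) = 2*S + 2*h)
-405*q(b, -52) = -405*(2*(-52) + 2*15) = -405*(-104 + 30) = -405*(-74) = 29970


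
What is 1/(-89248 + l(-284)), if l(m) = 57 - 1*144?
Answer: -1/89335 ≈ -1.1194e-5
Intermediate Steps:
l(m) = -87 (l(m) = 57 - 144 = -87)
1/(-89248 + l(-284)) = 1/(-89248 - 87) = 1/(-89335) = -1/89335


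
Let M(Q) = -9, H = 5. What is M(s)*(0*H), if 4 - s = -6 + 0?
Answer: 0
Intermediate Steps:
s = 10 (s = 4 - (-6 + 0) = 4 - 1*(-6) = 4 + 6 = 10)
M(s)*(0*H) = -0*5 = -9*0 = 0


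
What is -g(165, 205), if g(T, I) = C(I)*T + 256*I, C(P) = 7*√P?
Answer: -52480 - 1155*√205 ≈ -69017.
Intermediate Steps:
g(T, I) = 256*I + 7*T*√I (g(T, I) = (7*√I)*T + 256*I = 7*T*√I + 256*I = 256*I + 7*T*√I)
-g(165, 205) = -(256*205 + 7*165*√205) = -(52480 + 1155*√205) = -52480 - 1155*√205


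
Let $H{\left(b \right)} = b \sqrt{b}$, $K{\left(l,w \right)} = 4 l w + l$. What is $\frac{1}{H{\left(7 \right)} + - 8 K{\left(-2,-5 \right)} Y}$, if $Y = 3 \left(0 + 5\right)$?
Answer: $- \frac{4560}{20793257} - \frac{7 \sqrt{7}}{20793257} \approx -0.00022019$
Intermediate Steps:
$K{\left(l,w \right)} = l + 4 l w$ ($K{\left(l,w \right)} = 4 l w + l = l + 4 l w$)
$Y = 15$ ($Y = 3 \cdot 5 = 15$)
$H{\left(b \right)} = b^{\frac{3}{2}}$
$\frac{1}{H{\left(7 \right)} + - 8 K{\left(-2,-5 \right)} Y} = \frac{1}{7^{\frac{3}{2}} + - 8 \left(- 2 \left(1 + 4 \left(-5\right)\right)\right) 15} = \frac{1}{7 \sqrt{7} + - 8 \left(- 2 \left(1 - 20\right)\right) 15} = \frac{1}{7 \sqrt{7} + - 8 \left(\left(-2\right) \left(-19\right)\right) 15} = \frac{1}{7 \sqrt{7} + \left(-8\right) 38 \cdot 15} = \frac{1}{7 \sqrt{7} - 4560} = \frac{1}{-4560 + 7 \sqrt{7}}$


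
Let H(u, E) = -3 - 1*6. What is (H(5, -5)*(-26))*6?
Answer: 1404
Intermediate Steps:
H(u, E) = -9 (H(u, E) = -3 - 6 = -9)
(H(5, -5)*(-26))*6 = -9*(-26)*6 = 234*6 = 1404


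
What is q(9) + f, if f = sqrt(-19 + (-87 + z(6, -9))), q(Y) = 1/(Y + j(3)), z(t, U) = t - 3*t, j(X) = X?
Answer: 1/12 + I*sqrt(118) ≈ 0.083333 + 10.863*I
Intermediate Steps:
z(t, U) = -2*t
q(Y) = 1/(3 + Y) (q(Y) = 1/(Y + 3) = 1/(3 + Y))
f = I*sqrt(118) (f = sqrt(-19 + (-87 - 2*6)) = sqrt(-19 + (-87 - 12)) = sqrt(-19 - 99) = sqrt(-118) = I*sqrt(118) ≈ 10.863*I)
q(9) + f = 1/(3 + 9) + I*sqrt(118) = 1/12 + I*sqrt(118)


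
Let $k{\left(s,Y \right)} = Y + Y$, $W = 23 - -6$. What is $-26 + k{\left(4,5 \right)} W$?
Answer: $264$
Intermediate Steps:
$W = 29$ ($W = 23 + 6 = 29$)
$k{\left(s,Y \right)} = 2 Y$
$-26 + k{\left(4,5 \right)} W = -26 + 2 \cdot 5 \cdot 29 = -26 + 10 \cdot 29 = -26 + 290 = 264$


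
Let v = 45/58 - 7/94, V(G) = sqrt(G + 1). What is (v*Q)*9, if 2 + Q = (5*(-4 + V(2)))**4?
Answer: 2973740292/1363 - 1634760000*sqrt(3)/1363 ≈ 1.0437e+5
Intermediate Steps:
V(G) = sqrt(1 + G)
v = 956/1363 (v = 45*(1/58) - 7*1/94 = 45/58 - 7/94 = 956/1363 ≈ 0.70139)
Q = -2 + (-20 + 5*sqrt(3))**4 (Q = -2 + (5*(-4 + sqrt(1 + 2)))**4 = -2 + (5*(-4 + sqrt(3)))**4 = -2 + (-20 + 5*sqrt(3))**4 ≈ 16533.)
(v*Q)*9 = (956*(345623 - 190000*sqrt(3))/1363)*9 = (330415588/1363 - 181640000*sqrt(3)/1363)*9 = 2973740292/1363 - 1634760000*sqrt(3)/1363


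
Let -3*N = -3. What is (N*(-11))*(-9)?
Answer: 99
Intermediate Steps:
N = 1 (N = -⅓*(-3) = 1)
(N*(-11))*(-9) = (1*(-11))*(-9) = -11*(-9) = 99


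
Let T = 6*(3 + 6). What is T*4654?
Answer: 251316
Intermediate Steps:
T = 54 (T = 6*9 = 54)
T*4654 = 54*4654 = 251316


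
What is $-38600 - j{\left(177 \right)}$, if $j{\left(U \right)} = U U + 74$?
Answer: $-70003$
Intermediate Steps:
$j{\left(U \right)} = 74 + U^{2}$ ($j{\left(U \right)} = U^{2} + 74 = 74 + U^{2}$)
$-38600 - j{\left(177 \right)} = -38600 - \left(74 + 177^{2}\right) = -38600 - \left(74 + 31329\right) = -38600 - 31403 = -70003$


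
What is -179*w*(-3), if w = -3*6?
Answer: -9666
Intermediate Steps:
w = -18
-179*w*(-3) = -(-3222)*(-3) = -179*54 = -9666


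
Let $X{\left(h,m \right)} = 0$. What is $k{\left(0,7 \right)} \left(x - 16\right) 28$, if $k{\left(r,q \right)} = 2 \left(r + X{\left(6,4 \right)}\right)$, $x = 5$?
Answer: $0$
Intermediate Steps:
$k{\left(r,q \right)} = 2 r$ ($k{\left(r,q \right)} = 2 \left(r + 0\right) = 2 r$)
$k{\left(0,7 \right)} \left(x - 16\right) 28 = 2 \cdot 0 \left(5 - 16\right) 28 = 0 \left(5 - 16\right) 28 = 0 \left(-11\right) 28 = 0 \cdot 28 = 0$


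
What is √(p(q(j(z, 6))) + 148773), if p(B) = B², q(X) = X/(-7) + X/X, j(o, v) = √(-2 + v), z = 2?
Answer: √7289902/7 ≈ 385.71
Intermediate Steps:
q(X) = 1 - X/7 (q(X) = X*(-⅐) + 1 = -X/7 + 1 = 1 - X/7)
√(p(q(j(z, 6))) + 148773) = √((1 - √(-2 + 6)/7)² + 148773) = √((1 - √4/7)² + 148773) = √((1 - ⅐*2)² + 148773) = √((1 - 2/7)² + 148773) = √((5/7)² + 148773) = √(25/49 + 148773) = √(7289902/49) = √7289902/7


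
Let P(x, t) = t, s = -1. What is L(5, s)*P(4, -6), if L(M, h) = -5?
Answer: 30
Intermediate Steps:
L(5, s)*P(4, -6) = -5*(-6) = 30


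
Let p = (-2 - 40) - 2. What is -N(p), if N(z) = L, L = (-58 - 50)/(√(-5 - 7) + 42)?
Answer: 189/74 - 9*I*√3/74 ≈ 2.5541 - 0.21065*I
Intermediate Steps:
p = -44 (p = -42 - 2 = -44)
L = -108/(42 + 2*I*√3) (L = -108/(√(-12) + 42) = -108/(2*I*√3 + 42) = -108/(42 + 2*I*√3) ≈ -2.5541 + 0.21065*I)
N(z) = -189/74 + 9*I*√3/74
-N(p) = -(-189/74 + 9*I*√3/74) = 189/74 - 9*I*√3/74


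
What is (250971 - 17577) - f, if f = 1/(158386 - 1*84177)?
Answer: 17319935345/74209 ≈ 2.3339e+5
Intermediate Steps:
f = 1/74209 (f = 1/(158386 - 84177) = 1/74209 ≈ 1.3475e-5)
(250971 - 17577) - f = (250971 - 17577) - 1*1/74209 = 233394 - 1/74209 = 17319935345/74209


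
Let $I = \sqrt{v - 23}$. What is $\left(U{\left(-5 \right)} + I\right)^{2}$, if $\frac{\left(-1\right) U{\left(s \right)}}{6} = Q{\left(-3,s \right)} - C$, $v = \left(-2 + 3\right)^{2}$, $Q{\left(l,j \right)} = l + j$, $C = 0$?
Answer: $2282 + 96 i \sqrt{22} \approx 2282.0 + 450.28 i$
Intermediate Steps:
$Q{\left(l,j \right)} = j + l$
$v = 1$ ($v = 1^{2} = 1$)
$U{\left(s \right)} = 18 - 6 s$ ($U{\left(s \right)} = - 6 \left(\left(s - 3\right) - 0\right) = - 6 \left(\left(-3 + s\right) + 0\right) = - 6 \left(-3 + s\right) = 18 - 6 s$)
$I = i \sqrt{22}$ ($I = \sqrt{1 - 23} = \sqrt{-22} = i \sqrt{22} \approx 4.6904 i$)
$\left(U{\left(-5 \right)} + I\right)^{2} = \left(\left(18 - -30\right) + i \sqrt{22}\right)^{2} = \left(\left(18 + 30\right) + i \sqrt{22}\right)^{2} = \left(48 + i \sqrt{22}\right)^{2}$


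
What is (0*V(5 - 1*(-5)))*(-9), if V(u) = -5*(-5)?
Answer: 0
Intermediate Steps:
V(u) = 25
(0*V(5 - 1*(-5)))*(-9) = (0*25)*(-9) = 0*(-9) = 0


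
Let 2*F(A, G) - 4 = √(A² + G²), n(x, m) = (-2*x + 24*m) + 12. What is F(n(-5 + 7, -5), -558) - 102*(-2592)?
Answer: 264386 + √80977 ≈ 2.6467e+5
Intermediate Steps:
n(x, m) = 12 - 2*x + 24*m
F(A, G) = 2 + √(A² + G²)/2
F(n(-5 + 7, -5), -558) - 102*(-2592) = (2 + √((12 - 2*(-5 + 7) + 24*(-5))² + (-558)²)/2) - 102*(-2592) = (2 + √((12 - 2*2 - 120)² + 311364)/2) - 1*(-264384) = (2 + √((12 - 4 - 120)² + 311364)/2) + 264384 = (2 + √((-112)² + 311364)/2) + 264384 = (2 + √(12544 + 311364)/2) + 264384 = (2 + √323908/2) + 264384 = (2 + (2*√80977)/2) + 264384 = (2 + √80977) + 264384 = 264386 + √80977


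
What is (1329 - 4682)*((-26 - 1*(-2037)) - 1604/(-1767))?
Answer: -11920052473/1767 ≈ -6.7459e+6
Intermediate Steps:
(1329 - 4682)*((-26 - 1*(-2037)) - 1604/(-1767)) = -3353*((-26 + 2037) - 1604*(-1/1767)) = -3353*(2011 + 1604/1767) = -3353*3555041/1767 = -11920052473/1767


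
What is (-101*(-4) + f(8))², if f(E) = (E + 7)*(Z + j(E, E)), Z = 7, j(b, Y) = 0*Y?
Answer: 259081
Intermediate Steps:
j(b, Y) = 0
f(E) = 49 + 7*E (f(E) = (E + 7)*(7 + 0) = (7 + E)*7 = 49 + 7*E)
(-101*(-4) + f(8))² = (-101*(-4) + (49 + 7*8))² = (404 + (49 + 56))² = (404 + 105)² = 509² = 259081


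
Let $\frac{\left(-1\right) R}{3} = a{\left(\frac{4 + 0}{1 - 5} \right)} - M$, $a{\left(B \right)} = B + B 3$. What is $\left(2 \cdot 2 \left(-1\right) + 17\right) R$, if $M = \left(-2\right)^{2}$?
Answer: $312$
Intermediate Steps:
$M = 4$
$a{\left(B \right)} = 4 B$ ($a{\left(B \right)} = B + 3 B = 4 B$)
$R = 24$ ($R = - 3 \left(4 \frac{4 + 0}{1 - 5} - 4\right) = - 3 \left(4 \frac{4}{-4} - 4\right) = - 3 \left(4 \cdot 4 \left(- \frac{1}{4}\right) - 4\right) = - 3 \left(4 \left(-1\right) - 4\right) = - 3 \left(-4 - 4\right) = \left(-3\right) \left(-8\right) = 24$)
$\left(2 \cdot 2 \left(-1\right) + 17\right) R = \left(2 \cdot 2 \left(-1\right) + 17\right) 24 = \left(4 \left(-1\right) + 17\right) 24 = \left(-4 + 17\right) 24 = 13 \cdot 24 = 312$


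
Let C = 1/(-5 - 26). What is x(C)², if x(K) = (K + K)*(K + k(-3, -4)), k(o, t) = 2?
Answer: 14884/923521 ≈ 0.016117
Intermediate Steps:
C = -1/31 (C = 1/(-31) = -1/31 ≈ -0.032258)
x(K) = 2*K*(2 + K) (x(K) = (K + K)*(K + 2) = (2*K)*(2 + K) = 2*K*(2 + K))
x(C)² = (2*(-1/31)*(2 - 1/31))² = (2*(-1/31)*(61/31))² = (-122/961)² = 14884/923521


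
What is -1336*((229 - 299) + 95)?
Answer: -33400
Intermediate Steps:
-1336*((229 - 299) + 95) = -1336*(-70 + 95) = -1336*25 = -33400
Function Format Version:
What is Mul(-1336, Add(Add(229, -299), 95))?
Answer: -33400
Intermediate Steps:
Mul(-1336, Add(Add(229, -299), 95)) = Mul(-1336, Add(-70, 95)) = Mul(-1336, 25) = -33400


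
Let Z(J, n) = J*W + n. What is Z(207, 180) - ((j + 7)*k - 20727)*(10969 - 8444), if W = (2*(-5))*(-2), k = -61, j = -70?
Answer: 42636420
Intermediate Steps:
W = 20 (W = -10*(-2) = 20)
Z(J, n) = n + 20*J (Z(J, n) = J*20 + n = 20*J + n = n + 20*J)
Z(207, 180) - ((j + 7)*k - 20727)*(10969 - 8444) = (180 + 20*207) - ((-70 + 7)*(-61) - 20727)*(10969 - 8444) = (180 + 4140) - (-63*(-61) - 20727)*2525 = 4320 - (3843 - 20727)*2525 = 4320 - (-16884)*2525 = 4320 - 1*(-42632100) = 4320 + 42632100 = 42636420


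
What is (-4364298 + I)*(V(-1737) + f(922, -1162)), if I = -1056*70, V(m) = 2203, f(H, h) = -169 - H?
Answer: -4935298416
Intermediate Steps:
I = -73920
(-4364298 + I)*(V(-1737) + f(922, -1162)) = (-4364298 - 73920)*(2203 + (-169 - 1*922)) = -4438218*(2203 + (-169 - 922)) = -4438218*(2203 - 1091) = -4438218*1112 = -4935298416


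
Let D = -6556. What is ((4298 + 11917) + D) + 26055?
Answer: 35714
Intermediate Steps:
((4298 + 11917) + D) + 26055 = ((4298 + 11917) - 6556) + 26055 = (16215 - 6556) + 26055 = 9659 + 26055 = 35714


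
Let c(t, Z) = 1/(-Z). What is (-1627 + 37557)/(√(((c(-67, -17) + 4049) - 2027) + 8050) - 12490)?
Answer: -305160676/106073219 - 21558*√12937/106073219 ≈ -2.9000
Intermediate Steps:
c(t, Z) = -1/Z
(-1627 + 37557)/(√(((c(-67, -17) + 4049) - 2027) + 8050) - 12490) = (-1627 + 37557)/(√(((-1/(-17) + 4049) - 2027) + 8050) - 12490) = 35930/(√(((-1*(-1/17) + 4049) - 2027) + 8050) - 12490) = 35930/(√(((1/17 + 4049) - 2027) + 8050) - 12490) = 35930/(√((68834/17 - 2027) + 8050) - 12490) = 35930/(√(34375/17 + 8050) - 12490) = 35930/(√(171225/17) - 12490) = 35930/(15*√12937/17 - 12490) = 35930/(-12490 + 15*√12937/17)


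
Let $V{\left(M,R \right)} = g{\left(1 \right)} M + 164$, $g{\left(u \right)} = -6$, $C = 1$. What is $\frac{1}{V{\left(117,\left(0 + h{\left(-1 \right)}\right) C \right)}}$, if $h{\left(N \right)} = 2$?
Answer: $- \frac{1}{538} \approx -0.0018587$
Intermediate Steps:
$V{\left(M,R \right)} = 164 - 6 M$ ($V{\left(M,R \right)} = - 6 M + 164 = 164 - 6 M$)
$\frac{1}{V{\left(117,\left(0 + h{\left(-1 \right)}\right) C \right)}} = \frac{1}{164 - 702} = \frac{1}{-538} = - \frac{1}{538}$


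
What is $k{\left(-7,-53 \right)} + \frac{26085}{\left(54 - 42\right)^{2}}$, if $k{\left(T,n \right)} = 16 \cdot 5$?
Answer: $\frac{12535}{48} \approx 261.15$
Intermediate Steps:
$k{\left(T,n \right)} = 80$
$k{\left(-7,-53 \right)} + \frac{26085}{\left(54 - 42\right)^{2}} = 80 + \frac{26085}{\left(54 - 42\right)^{2}} = 80 + \frac{26085}{12^{2}} = 80 + \frac{26085}{144} = 80 + 26085 \cdot \frac{1}{144} = 80 + \frac{8695}{48} = \frac{12535}{48}$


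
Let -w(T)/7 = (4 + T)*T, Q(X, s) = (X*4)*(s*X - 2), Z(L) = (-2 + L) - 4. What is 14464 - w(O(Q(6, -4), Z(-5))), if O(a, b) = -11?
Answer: 15003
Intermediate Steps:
Z(L) = -6 + L
Q(X, s) = 4*X*(-2 + X*s) (Q(X, s) = (4*X)*(X*s - 2) = (4*X)*(-2 + X*s) = 4*X*(-2 + X*s))
w(T) = -7*T*(4 + T) (w(T) = -7*(4 + T)*T = -7*T*(4 + T))
14464 - w(O(Q(6, -4), Z(-5))) = 14464 - (-7)*(-11)*(4 - 11) = 14464 - (-7)*(-11)*(-7) = 14464 - 1*(-539) = 14464 + 539 = 15003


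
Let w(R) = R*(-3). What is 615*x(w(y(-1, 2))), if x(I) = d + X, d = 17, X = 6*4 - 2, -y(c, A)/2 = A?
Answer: 23985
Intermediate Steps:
y(c, A) = -2*A
X = 22 (X = 24 - 2 = 22)
w(R) = -3*R
x(I) = 39 (x(I) = 17 + 22 = 39)
615*x(w(y(-1, 2))) = 615*39 = 23985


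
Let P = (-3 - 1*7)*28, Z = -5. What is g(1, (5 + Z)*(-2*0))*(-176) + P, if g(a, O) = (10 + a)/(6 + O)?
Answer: -1808/3 ≈ -602.67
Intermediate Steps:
g(a, O) = (10 + a)/(6 + O)
P = -280 (P = (-3 - 7)*28 = -10*28 = -280)
g(1, (5 + Z)*(-2*0))*(-176) + P = ((10 + 1)/(6 + (5 - 5)*(-2*0)))*(-176) - 280 = (11/(6 + 0*0))*(-176) - 280 = (11/(6 + 0))*(-176) - 280 = (11/6)*(-176) - 280 = -968/3 - 280 = -1808/3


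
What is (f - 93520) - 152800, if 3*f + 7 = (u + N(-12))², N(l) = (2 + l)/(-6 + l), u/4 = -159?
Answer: -27149366/243 ≈ -1.1173e+5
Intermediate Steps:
u = -636 (u = 4*(-159) = -636)
N(l) = (2 + l)/(-6 + l)
f = 32706394/243 (f = -7/3 + (-636 + (2 - 12)/(-6 - 12))²/3 = -7/3 + (-636 - 10/(-18))²/3 = -7/3 + (-636 - 1/18*(-10))²/3 = -7/3 + (-636 + 5/9)²/3 = -7/3 + (-5719/9)²/3 = -7/3 + (⅓)*(32706961/81) = -7/3 + 32706961/243 = 32706394/243 ≈ 1.3459e+5)
(f - 93520) - 152800 = (32706394/243 - 93520) - 152800 = 9981034/243 - 152800 = -27149366/243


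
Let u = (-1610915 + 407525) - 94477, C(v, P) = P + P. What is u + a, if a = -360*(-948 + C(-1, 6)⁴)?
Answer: -8421547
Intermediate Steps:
C(v, P) = 2*P
u = -1297867 (u = -1203390 - 94477 = -1297867)
a = -7123680 (a = -360*(-948 + (2*6)⁴) = -360*(-948 + 12⁴) = -360*(-948 + 20736) = -360*19788 = -7123680)
u + a = -1297867 - 7123680 = -8421547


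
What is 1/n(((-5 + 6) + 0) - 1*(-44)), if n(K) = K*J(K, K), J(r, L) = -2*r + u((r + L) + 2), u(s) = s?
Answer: 1/90 ≈ 0.011111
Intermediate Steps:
J(r, L) = 2 + L - r (J(r, L) = -2*r + ((r + L) + 2) = -2*r + ((L + r) + 2) = -2*r + (2 + L + r) = 2 + L - r)
n(K) = 2*K (n(K) = K*(2 + K - K) = K*2 = 2*K)
1/n(((-5 + 6) + 0) - 1*(-44)) = 1/(2*(((-5 + 6) + 0) - 1*(-44))) = 1/(2*((1 + 0) + 44)) = 1/(2*(1 + 44)) = 1/(2*45) = 1/90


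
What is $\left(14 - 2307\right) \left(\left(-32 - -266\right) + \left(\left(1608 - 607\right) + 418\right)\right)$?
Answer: $-3790329$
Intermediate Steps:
$\left(14 - 2307\right) \left(\left(-32 - -266\right) + \left(\left(1608 - 607\right) + 418\right)\right) = - 2293 \left(\left(-32 + 266\right) + \left(1001 + 418\right)\right) = - 2293 \left(234 + 1419\right) = \left(-2293\right) 1653 = -3790329$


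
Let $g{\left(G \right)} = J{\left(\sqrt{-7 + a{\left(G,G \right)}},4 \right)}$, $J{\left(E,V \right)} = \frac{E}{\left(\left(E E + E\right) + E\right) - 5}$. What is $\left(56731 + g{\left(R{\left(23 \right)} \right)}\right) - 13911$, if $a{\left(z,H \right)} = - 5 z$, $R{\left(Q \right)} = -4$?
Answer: $\frac{256907}{6} + \frac{2 \sqrt{13}}{3} \approx 42820.0$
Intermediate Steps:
$J{\left(E,V \right)} = \frac{E}{-5 + E^{2} + 2 E}$ ($J{\left(E,V \right)} = \frac{E}{\left(\left(E^{2} + E\right) + E\right) - 5} = \frac{E}{\left(\left(E + E^{2}\right) + E\right) - 5} = \frac{E}{\left(E^{2} + 2 E\right) - 5} = \frac{E}{-5 + E^{2} + 2 E}$)
$g{\left(G \right)} = \frac{\sqrt{-7 - 5 G}}{-12 - 5 G + 2 \sqrt{-7 - 5 G}}$ ($g{\left(G \right)} = \frac{\sqrt{-7 - 5 G}}{-5 + \left(\sqrt{-7 - 5 G}\right)^{2} + 2 \sqrt{-7 - 5 G}} = \frac{\sqrt{-7 - 5 G}}{-5 - \left(7 + 5 G\right) + 2 \sqrt{-7 - 5 G}} = \frac{\sqrt{-7 - 5 G}}{-12 - 5 G + 2 \sqrt{-7 - 5 G}}$)
$\left(56731 + g{\left(R{\left(23 \right)} \right)}\right) - 13911 = \left(56731 - \frac{\sqrt{-7 - -20}}{12 - 2 \sqrt{-7 - -20} + 5 \left(-4\right)}\right) - 13911 = \left(56731 - \frac{\sqrt{-7 + 20}}{12 - 2 \sqrt{-7 + 20} - 20}\right) - 13911 = \left(56731 - \frac{\sqrt{13}}{12 - 2 \sqrt{13} - 20}\right) - 13911 = \left(56731 - \frac{\sqrt{13}}{-8 - 2 \sqrt{13}}\right) - 13911 = 42820 - \frac{\sqrt{13}}{-8 - 2 \sqrt{13}}$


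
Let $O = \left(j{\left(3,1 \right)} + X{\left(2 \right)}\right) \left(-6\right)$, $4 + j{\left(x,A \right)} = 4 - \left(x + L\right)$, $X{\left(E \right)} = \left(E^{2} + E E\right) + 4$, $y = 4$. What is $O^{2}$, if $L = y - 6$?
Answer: $4356$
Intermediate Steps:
$L = -2$ ($L = 4 - 6 = -2$)
$X{\left(E \right)} = 4 + 2 E^{2}$ ($X{\left(E \right)} = \left(E^{2} + E^{2}\right) + 4 = 2 E^{2} + 4 = 4 + 2 E^{2}$)
$j{\left(x,A \right)} = 2 - x$ ($j{\left(x,A \right)} = -4 - \left(-6 + x\right) = 2 - x$)
$O = -66$ ($O = \left(\left(2 - 3\right) + \left(4 + 2 \cdot 2^{2}\right)\right) \left(-6\right) = \left(\left(2 - 3\right) + \left(4 + 2 \cdot 4\right)\right) \left(-6\right) = \left(-1 + \left(4 + 8\right)\right) \left(-6\right) = \left(-1 + 12\right) \left(-6\right) = 11 \left(-6\right) = -66$)
$O^{2} = \left(-66\right)^{2} = 4356$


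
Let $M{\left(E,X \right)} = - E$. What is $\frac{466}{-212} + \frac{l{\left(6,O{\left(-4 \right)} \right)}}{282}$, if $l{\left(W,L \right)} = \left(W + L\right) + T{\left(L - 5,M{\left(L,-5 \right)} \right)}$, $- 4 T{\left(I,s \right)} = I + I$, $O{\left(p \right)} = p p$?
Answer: $- \frac{21319}{9964} \approx -2.1396$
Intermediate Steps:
$O{\left(p \right)} = p^{2}$
$T{\left(I,s \right)} = - \frac{I}{2}$ ($T{\left(I,s \right)} = - \frac{I + I}{4} = - \frac{2 I}{4} = - \frac{I}{2}$)
$l{\left(W,L \right)} = \frac{5}{2} + W + \frac{L}{2}$ ($l{\left(W,L \right)} = \left(W + L\right) - \frac{L - 5}{2} = \left(L + W\right) - \frac{-5 + L}{2} = \left(L + W\right) - \left(- \frac{5}{2} + \frac{L}{2}\right) = \frac{5}{2} + W + \frac{L}{2}$)
$\frac{466}{-212} + \frac{l{\left(6,O{\left(-4 \right)} \right)}}{282} = \frac{466}{-212} + \frac{\frac{5}{2} + 6 + \frac{\left(-4\right)^{2}}{2}}{282} = 466 \left(- \frac{1}{212}\right) + \left(\frac{5}{2} + 6 + \frac{1}{2} \cdot 16\right) \frac{1}{282} = - \frac{233}{106} + \left(\frac{5}{2} + 6 + 8\right) \frac{1}{282} = - \frac{233}{106} + \frac{33}{2} \cdot \frac{1}{282} = - \frac{233}{106} + \frac{11}{188} = - \frac{21319}{9964}$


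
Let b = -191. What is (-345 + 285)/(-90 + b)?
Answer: 60/281 ≈ 0.21352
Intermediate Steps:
(-345 + 285)/(-90 + b) = (-345 + 285)/(-90 - 191) = -60/(-281) = -60*(-1/281) = 60/281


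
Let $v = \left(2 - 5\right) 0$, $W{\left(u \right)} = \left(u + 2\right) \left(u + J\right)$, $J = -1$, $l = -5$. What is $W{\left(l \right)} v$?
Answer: $0$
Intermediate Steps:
$W{\left(u \right)} = \left(-1 + u\right) \left(2 + u\right)$ ($W{\left(u \right)} = \left(u + 2\right) \left(u - 1\right) = \left(2 + u\right) \left(-1 + u\right) = \left(-1 + u\right) \left(2 + u\right)$)
$v = 0$ ($v = \left(-3\right) 0 = 0$)
$W{\left(l \right)} v = \left(-2 - 5 + \left(-5\right)^{2}\right) 0 = \left(-2 - 5 + 25\right) 0 = 18 \cdot 0 = 0$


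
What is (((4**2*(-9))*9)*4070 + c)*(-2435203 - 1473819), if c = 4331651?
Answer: 3686477468518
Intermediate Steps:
(((4**2*(-9))*9)*4070 + c)*(-2435203 - 1473819) = (((4**2*(-9))*9)*4070 + 4331651)*(-2435203 - 1473819) = (((16*(-9))*9)*4070 + 4331651)*(-3909022) = (-144*9*4070 + 4331651)*(-3909022) = (-1296*4070 + 4331651)*(-3909022) = (-5274720 + 4331651)*(-3909022) = -943069*(-3909022) = 3686477468518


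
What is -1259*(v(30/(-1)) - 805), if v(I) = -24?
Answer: 1043711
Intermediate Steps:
-1259*(v(30/(-1)) - 805) = -1259*(-24 - 805) = -1259*(-829) = 1043711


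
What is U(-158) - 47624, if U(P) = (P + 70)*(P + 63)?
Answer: -39264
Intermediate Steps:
U(P) = (63 + P)*(70 + P) (U(P) = (70 + P)*(63 + P) = (63 + P)*(70 + P))
U(-158) - 47624 = (4410 + (-158)**2 + 133*(-158)) - 47624 = (4410 + 24964 - 21014) - 47624 = 8360 - 47624 = -39264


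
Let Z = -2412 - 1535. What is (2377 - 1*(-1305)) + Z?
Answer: -265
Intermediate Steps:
Z = -3947
(2377 - 1*(-1305)) + Z = (2377 - 1*(-1305)) - 3947 = (2377 + 1305) - 3947 = 3682 - 3947 = -265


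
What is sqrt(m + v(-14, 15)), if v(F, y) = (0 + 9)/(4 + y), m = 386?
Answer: sqrt(139517)/19 ≈ 19.659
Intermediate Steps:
v(F, y) = 9/(4 + y)
sqrt(m + v(-14, 15)) = sqrt(386 + 9/(4 + 15)) = sqrt(386 + 9/19) = sqrt(7343/19) = sqrt(139517)/19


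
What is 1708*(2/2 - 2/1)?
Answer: -1708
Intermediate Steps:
1708*(2/2 - 2/1) = 1708*(2*(1/2) - 2*1) = 1708*(1 - 2) = 1708*(-1) = -1708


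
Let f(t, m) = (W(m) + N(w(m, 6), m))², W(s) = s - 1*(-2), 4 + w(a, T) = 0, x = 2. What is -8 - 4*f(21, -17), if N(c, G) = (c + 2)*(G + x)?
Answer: -908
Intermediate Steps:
w(a, T) = -4 (w(a, T) = -4 + 0 = -4)
W(s) = 2 + s (W(s) = s + 2 = 2 + s)
N(c, G) = (2 + G)*(2 + c) (N(c, G) = (c + 2)*(G + 2) = (2 + c)*(2 + G) = (2 + G)*(2 + c))
f(t, m) = (-2 - m)² (f(t, m) = ((2 + m) + (4 + 2*m + 2*(-4) + m*(-4)))² = ((2 + m) + (4 + 2*m - 8 - 4*m))² = ((2 + m) + (-4 - 2*m))² = (-2 - m)²)
-8 - 4*f(21, -17) = -8 - 4*(2 - 17)² = -8 - 4*(-15)² = -8 - 4*225 = -8 - 900 = -908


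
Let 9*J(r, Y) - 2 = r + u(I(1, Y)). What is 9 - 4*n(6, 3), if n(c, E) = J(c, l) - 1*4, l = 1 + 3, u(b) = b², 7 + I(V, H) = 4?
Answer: 157/9 ≈ 17.444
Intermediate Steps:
I(V, H) = -3 (I(V, H) = -7 + 4 = -3)
l = 4
J(r, Y) = 11/9 + r/9 (J(r, Y) = 2/9 + (r + (-3)²)/9 = 2/9 + (r + 9)/9 = 2/9 + (9 + r)/9 = 2/9 + (1 + r/9) = 11/9 + r/9)
n(c, E) = -25/9 + c/9 (n(c, E) = (11/9 + c/9) - 1*4 = (11/9 + c/9) - 4 = -25/9 + c/9)
9 - 4*n(6, 3) = 9 - 4*(-25/9 + (⅑)*6) = 9 - 4*(-25/9 + ⅔) = 9 - 4*(-19/9) = 9 + 76/9 = 157/9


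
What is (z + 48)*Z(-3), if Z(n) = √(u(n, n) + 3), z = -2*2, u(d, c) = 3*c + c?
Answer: 132*I ≈ 132.0*I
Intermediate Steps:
u(d, c) = 4*c
z = -4
Z(n) = √(3 + 4*n) (Z(n) = √(4*n + 3) = √(3 + 4*n))
(z + 48)*Z(-3) = (-4 + 48)*√(3 + 4*(-3)) = 44*√(3 - 12) = 44*√(-9) = 44*(3*I) = 132*I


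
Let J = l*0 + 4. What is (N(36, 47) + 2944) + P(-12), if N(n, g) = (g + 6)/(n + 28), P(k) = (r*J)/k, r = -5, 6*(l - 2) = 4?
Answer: 565727/192 ≈ 2946.5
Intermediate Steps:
l = 8/3 (l = 2 + (1/6)*4 = 2 + 2/3 = 8/3 ≈ 2.6667)
J = 4 (J = (8/3)*0 + 4 = 0 + 4 = 4)
P(k) = -20/k (P(k) = (-5*4)/k = -20/k)
N(n, g) = (6 + g)/(28 + n)
(N(36, 47) + 2944) + P(-12) = ((6 + 47)/(28 + 36) + 2944) - 20/(-12) = (53/64 + 2944) - 20*(-1/12) = ((1/64)*53 + 2944) + 5/3 = (53/64 + 2944) + 5/3 = 188469/64 + 5/3 = 565727/192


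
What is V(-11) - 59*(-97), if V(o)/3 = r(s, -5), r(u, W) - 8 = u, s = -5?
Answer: 5732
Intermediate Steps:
r(u, W) = 8 + u
V(o) = 9 (V(o) = 3*(8 - 5) = 3*3 = 9)
V(-11) - 59*(-97) = 9 - 59*(-97) = 9 + 5723 = 5732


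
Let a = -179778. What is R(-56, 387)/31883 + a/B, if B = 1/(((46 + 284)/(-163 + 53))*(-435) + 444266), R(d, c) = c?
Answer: -2553951471616767/31883 ≈ -8.0104e+10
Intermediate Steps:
B = 1/445571 (B = 1/((330/(-110))*(-435) + 444266) = 1/((330*(-1/110))*(-435) + 444266) = 1/(-3*(-435) + 444266) = 1/(1305 + 444266) = 1/445571 ≈ 2.2443e-6)
R(-56, 387)/31883 + a/B = 387/31883 - 179778/1/445571 = 387*(1/31883) - 179778*445571 = 387/31883 - 80103863238 = -2553951471616767/31883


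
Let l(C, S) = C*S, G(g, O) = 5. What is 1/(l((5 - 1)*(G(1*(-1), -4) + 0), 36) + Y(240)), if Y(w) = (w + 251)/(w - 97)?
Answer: 143/103451 ≈ 0.0013823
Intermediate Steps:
Y(w) = (251 + w)/(-97 + w)
1/(l((5 - 1)*(G(1*(-1), -4) + 0), 36) + Y(240)) = 1/(((5 - 1)*(5 + 0))*36 + (251 + 240)/(-97 + 240)) = 1/((4*5)*36 + 491/143) = 1/(20*36 + (1/143)*491) = 1/(720 + 491/143) = 1/(103451/143) = 143/103451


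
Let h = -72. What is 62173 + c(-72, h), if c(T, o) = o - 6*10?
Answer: 62041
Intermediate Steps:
c(T, o) = -60 + o (c(T, o) = o - 60 = -60 + o)
62173 + c(-72, h) = 62173 + (-60 - 72) = 62173 - 132 = 62041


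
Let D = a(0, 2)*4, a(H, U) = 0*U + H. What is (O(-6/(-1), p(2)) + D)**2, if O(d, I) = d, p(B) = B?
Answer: 36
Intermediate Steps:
a(H, U) = H (a(H, U) = 0 + H = H)
D = 0 (D = 0*4 = 0)
(O(-6/(-1), p(2)) + D)**2 = (-6/(-1) + 0)**2 = (-6*(-1) + 0)**2 = (6 + 0)**2 = 6**2 = 36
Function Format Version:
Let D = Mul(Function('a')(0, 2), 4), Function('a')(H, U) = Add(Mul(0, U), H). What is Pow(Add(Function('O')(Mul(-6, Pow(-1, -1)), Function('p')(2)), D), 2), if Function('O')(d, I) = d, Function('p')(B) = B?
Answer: 36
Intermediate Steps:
Function('a')(H, U) = H (Function('a')(H, U) = Add(0, H) = H)
D = 0 (D = Mul(0, 4) = 0)
Pow(Add(Function('O')(Mul(-6, Pow(-1, -1)), Function('p')(2)), D), 2) = Pow(Add(Mul(-6, Pow(-1, -1)), 0), 2) = Pow(Add(Mul(-6, -1), 0), 2) = Pow(Add(6, 0), 2) = Pow(6, 2) = 36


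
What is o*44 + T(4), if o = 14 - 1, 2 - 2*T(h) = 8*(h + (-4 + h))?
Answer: 557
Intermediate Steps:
T(h) = 17 - 8*h (T(h) = 1 - 4*(h + (-4 + h)) = 1 - 4*(-4 + 2*h) = 1 - (-32 + 16*h)/2 = 1 + (16 - 8*h) = 17 - 8*h)
o = 13
o*44 + T(4) = 13*44 + (17 - 8*4) = 572 + (17 - 32) = 572 - 15 = 557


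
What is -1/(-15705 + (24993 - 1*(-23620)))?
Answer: -1/32908 ≈ -3.0388e-5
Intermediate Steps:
-1/(-15705 + (24993 - 1*(-23620))) = -1/(-15705 + (24993 + 23620)) = -1/(-15705 + 48613) = -1/32908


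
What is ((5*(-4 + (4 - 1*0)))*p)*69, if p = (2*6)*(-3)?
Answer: 0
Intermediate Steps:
p = -36 (p = 12*(-3) = -36)
((5*(-4 + (4 - 1*0)))*p)*69 = ((5*(-4 + (4 - 1*0)))*(-36))*69 = ((5*(-4 + (4 + 0)))*(-36))*69 = ((5*(-4 + 4))*(-36))*69 = ((5*0)*(-36))*69 = (0*(-36))*69 = 0*69 = 0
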